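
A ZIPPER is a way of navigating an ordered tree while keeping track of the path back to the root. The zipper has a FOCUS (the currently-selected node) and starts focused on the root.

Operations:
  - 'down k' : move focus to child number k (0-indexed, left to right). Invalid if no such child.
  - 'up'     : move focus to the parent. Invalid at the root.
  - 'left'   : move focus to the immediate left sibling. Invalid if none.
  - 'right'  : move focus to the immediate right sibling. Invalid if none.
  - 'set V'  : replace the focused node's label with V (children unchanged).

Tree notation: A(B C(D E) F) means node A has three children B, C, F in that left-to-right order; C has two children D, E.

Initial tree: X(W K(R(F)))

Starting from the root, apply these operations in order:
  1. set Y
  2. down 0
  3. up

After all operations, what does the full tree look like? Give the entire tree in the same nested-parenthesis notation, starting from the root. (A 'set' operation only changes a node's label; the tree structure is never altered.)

Step 1 (set Y): focus=Y path=root depth=0 children=['W', 'K'] (at root)
Step 2 (down 0): focus=W path=0 depth=1 children=[] left=[] right=['K'] parent=Y
Step 3 (up): focus=Y path=root depth=0 children=['W', 'K'] (at root)

Answer: Y(W K(R(F)))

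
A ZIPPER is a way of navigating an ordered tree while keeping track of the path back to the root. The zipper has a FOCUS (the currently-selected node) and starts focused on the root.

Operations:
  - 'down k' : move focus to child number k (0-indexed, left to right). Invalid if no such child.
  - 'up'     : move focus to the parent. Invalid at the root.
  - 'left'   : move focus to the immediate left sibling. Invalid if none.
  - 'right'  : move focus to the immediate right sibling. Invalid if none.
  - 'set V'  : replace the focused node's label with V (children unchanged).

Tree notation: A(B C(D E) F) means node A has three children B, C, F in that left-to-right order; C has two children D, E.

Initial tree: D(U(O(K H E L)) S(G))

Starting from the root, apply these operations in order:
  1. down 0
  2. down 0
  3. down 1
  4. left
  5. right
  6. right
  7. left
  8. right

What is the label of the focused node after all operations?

Answer: E

Derivation:
Step 1 (down 0): focus=U path=0 depth=1 children=['O'] left=[] right=['S'] parent=D
Step 2 (down 0): focus=O path=0/0 depth=2 children=['K', 'H', 'E', 'L'] left=[] right=[] parent=U
Step 3 (down 1): focus=H path=0/0/1 depth=3 children=[] left=['K'] right=['E', 'L'] parent=O
Step 4 (left): focus=K path=0/0/0 depth=3 children=[] left=[] right=['H', 'E', 'L'] parent=O
Step 5 (right): focus=H path=0/0/1 depth=3 children=[] left=['K'] right=['E', 'L'] parent=O
Step 6 (right): focus=E path=0/0/2 depth=3 children=[] left=['K', 'H'] right=['L'] parent=O
Step 7 (left): focus=H path=0/0/1 depth=3 children=[] left=['K'] right=['E', 'L'] parent=O
Step 8 (right): focus=E path=0/0/2 depth=3 children=[] left=['K', 'H'] right=['L'] parent=O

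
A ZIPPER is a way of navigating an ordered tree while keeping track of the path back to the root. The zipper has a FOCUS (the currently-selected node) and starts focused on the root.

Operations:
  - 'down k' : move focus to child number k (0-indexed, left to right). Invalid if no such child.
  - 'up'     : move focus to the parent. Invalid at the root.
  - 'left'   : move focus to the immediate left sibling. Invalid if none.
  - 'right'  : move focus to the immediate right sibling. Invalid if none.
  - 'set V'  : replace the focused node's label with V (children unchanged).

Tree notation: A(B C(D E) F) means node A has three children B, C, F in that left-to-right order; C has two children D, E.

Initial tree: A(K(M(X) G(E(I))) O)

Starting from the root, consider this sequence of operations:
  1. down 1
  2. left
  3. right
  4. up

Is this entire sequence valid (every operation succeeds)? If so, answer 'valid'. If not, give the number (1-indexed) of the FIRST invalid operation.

Step 1 (down 1): focus=O path=1 depth=1 children=[] left=['K'] right=[] parent=A
Step 2 (left): focus=K path=0 depth=1 children=['M', 'G'] left=[] right=['O'] parent=A
Step 3 (right): focus=O path=1 depth=1 children=[] left=['K'] right=[] parent=A
Step 4 (up): focus=A path=root depth=0 children=['K', 'O'] (at root)

Answer: valid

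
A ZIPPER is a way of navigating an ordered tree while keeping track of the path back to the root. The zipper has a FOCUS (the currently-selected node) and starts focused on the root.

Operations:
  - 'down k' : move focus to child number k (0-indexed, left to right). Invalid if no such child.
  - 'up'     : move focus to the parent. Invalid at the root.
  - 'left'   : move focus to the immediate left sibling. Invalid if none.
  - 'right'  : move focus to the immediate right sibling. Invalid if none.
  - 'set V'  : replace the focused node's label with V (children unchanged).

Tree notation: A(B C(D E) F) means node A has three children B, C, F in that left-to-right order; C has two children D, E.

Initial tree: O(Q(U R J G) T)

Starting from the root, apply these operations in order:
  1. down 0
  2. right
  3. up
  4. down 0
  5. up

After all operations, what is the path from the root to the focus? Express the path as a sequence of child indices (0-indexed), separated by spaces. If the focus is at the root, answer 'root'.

Step 1 (down 0): focus=Q path=0 depth=1 children=['U', 'R', 'J', 'G'] left=[] right=['T'] parent=O
Step 2 (right): focus=T path=1 depth=1 children=[] left=['Q'] right=[] parent=O
Step 3 (up): focus=O path=root depth=0 children=['Q', 'T'] (at root)
Step 4 (down 0): focus=Q path=0 depth=1 children=['U', 'R', 'J', 'G'] left=[] right=['T'] parent=O
Step 5 (up): focus=O path=root depth=0 children=['Q', 'T'] (at root)

Answer: root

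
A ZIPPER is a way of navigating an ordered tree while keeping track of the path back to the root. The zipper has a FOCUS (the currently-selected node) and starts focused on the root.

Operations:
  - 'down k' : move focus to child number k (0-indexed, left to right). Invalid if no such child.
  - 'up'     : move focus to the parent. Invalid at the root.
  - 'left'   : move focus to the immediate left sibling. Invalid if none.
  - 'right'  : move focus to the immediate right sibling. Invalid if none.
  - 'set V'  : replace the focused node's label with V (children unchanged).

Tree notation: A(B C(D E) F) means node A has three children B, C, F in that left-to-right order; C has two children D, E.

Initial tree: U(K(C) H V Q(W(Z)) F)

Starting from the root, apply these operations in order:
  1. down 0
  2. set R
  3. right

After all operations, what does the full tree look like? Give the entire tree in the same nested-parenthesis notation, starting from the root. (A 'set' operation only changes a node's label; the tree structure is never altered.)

Step 1 (down 0): focus=K path=0 depth=1 children=['C'] left=[] right=['H', 'V', 'Q', 'F'] parent=U
Step 2 (set R): focus=R path=0 depth=1 children=['C'] left=[] right=['H', 'V', 'Q', 'F'] parent=U
Step 3 (right): focus=H path=1 depth=1 children=[] left=['R'] right=['V', 'Q', 'F'] parent=U

Answer: U(R(C) H V Q(W(Z)) F)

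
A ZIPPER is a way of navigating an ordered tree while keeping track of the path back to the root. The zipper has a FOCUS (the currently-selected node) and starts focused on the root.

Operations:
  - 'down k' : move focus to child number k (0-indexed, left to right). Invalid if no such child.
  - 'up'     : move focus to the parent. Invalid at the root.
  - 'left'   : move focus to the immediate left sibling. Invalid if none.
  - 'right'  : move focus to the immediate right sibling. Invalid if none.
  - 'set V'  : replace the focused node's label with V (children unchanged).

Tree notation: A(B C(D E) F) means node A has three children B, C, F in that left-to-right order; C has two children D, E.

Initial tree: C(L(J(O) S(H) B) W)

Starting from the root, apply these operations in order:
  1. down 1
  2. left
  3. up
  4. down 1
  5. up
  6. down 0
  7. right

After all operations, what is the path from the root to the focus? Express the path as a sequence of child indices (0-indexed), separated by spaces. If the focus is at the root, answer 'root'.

Step 1 (down 1): focus=W path=1 depth=1 children=[] left=['L'] right=[] parent=C
Step 2 (left): focus=L path=0 depth=1 children=['J', 'S', 'B'] left=[] right=['W'] parent=C
Step 3 (up): focus=C path=root depth=0 children=['L', 'W'] (at root)
Step 4 (down 1): focus=W path=1 depth=1 children=[] left=['L'] right=[] parent=C
Step 5 (up): focus=C path=root depth=0 children=['L', 'W'] (at root)
Step 6 (down 0): focus=L path=0 depth=1 children=['J', 'S', 'B'] left=[] right=['W'] parent=C
Step 7 (right): focus=W path=1 depth=1 children=[] left=['L'] right=[] parent=C

Answer: 1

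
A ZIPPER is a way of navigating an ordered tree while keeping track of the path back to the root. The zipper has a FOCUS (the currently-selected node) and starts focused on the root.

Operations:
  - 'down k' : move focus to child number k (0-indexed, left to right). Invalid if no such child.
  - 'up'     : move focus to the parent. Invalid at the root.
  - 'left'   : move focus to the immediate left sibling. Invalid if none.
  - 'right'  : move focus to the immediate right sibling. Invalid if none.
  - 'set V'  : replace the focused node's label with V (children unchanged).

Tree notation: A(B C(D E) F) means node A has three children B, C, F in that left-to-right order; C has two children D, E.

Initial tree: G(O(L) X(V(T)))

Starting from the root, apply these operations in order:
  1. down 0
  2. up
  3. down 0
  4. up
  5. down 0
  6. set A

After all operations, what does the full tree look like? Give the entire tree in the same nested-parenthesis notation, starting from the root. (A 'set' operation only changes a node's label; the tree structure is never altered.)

Answer: G(A(L) X(V(T)))

Derivation:
Step 1 (down 0): focus=O path=0 depth=1 children=['L'] left=[] right=['X'] parent=G
Step 2 (up): focus=G path=root depth=0 children=['O', 'X'] (at root)
Step 3 (down 0): focus=O path=0 depth=1 children=['L'] left=[] right=['X'] parent=G
Step 4 (up): focus=G path=root depth=0 children=['O', 'X'] (at root)
Step 5 (down 0): focus=O path=0 depth=1 children=['L'] left=[] right=['X'] parent=G
Step 6 (set A): focus=A path=0 depth=1 children=['L'] left=[] right=['X'] parent=G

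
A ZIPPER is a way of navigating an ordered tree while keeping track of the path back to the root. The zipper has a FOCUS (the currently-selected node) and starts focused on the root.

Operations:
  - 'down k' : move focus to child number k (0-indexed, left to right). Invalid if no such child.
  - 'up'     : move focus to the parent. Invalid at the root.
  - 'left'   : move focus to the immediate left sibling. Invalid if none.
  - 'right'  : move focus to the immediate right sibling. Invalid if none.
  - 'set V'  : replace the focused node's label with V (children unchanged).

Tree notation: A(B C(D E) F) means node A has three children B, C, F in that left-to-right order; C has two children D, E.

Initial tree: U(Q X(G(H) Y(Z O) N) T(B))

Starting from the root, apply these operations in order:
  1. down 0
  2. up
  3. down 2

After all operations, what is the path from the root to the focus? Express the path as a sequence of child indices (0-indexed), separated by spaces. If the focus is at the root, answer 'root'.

Answer: 2

Derivation:
Step 1 (down 0): focus=Q path=0 depth=1 children=[] left=[] right=['X', 'T'] parent=U
Step 2 (up): focus=U path=root depth=0 children=['Q', 'X', 'T'] (at root)
Step 3 (down 2): focus=T path=2 depth=1 children=['B'] left=['Q', 'X'] right=[] parent=U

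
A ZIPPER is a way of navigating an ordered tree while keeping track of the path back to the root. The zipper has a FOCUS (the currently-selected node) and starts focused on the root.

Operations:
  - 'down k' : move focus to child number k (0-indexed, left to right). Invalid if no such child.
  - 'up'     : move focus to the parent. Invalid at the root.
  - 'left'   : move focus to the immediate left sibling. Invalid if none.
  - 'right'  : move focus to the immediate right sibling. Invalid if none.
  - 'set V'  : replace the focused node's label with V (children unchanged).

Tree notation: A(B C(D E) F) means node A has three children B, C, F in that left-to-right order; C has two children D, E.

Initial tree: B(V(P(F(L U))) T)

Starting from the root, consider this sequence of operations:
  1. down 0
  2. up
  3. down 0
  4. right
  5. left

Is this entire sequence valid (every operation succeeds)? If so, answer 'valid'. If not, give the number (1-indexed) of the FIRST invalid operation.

Answer: valid

Derivation:
Step 1 (down 0): focus=V path=0 depth=1 children=['P'] left=[] right=['T'] parent=B
Step 2 (up): focus=B path=root depth=0 children=['V', 'T'] (at root)
Step 3 (down 0): focus=V path=0 depth=1 children=['P'] left=[] right=['T'] parent=B
Step 4 (right): focus=T path=1 depth=1 children=[] left=['V'] right=[] parent=B
Step 5 (left): focus=V path=0 depth=1 children=['P'] left=[] right=['T'] parent=B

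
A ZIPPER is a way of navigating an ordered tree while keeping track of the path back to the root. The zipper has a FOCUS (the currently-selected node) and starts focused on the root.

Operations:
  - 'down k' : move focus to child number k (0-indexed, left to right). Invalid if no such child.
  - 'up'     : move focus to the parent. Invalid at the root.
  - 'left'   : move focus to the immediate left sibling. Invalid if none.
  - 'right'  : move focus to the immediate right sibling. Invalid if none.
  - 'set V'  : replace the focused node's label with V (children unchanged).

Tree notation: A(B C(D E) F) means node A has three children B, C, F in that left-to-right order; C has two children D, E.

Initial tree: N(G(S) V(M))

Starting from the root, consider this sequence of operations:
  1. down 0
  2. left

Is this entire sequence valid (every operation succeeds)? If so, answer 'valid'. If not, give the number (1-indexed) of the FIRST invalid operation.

Answer: 2

Derivation:
Step 1 (down 0): focus=G path=0 depth=1 children=['S'] left=[] right=['V'] parent=N
Step 2 (left): INVALID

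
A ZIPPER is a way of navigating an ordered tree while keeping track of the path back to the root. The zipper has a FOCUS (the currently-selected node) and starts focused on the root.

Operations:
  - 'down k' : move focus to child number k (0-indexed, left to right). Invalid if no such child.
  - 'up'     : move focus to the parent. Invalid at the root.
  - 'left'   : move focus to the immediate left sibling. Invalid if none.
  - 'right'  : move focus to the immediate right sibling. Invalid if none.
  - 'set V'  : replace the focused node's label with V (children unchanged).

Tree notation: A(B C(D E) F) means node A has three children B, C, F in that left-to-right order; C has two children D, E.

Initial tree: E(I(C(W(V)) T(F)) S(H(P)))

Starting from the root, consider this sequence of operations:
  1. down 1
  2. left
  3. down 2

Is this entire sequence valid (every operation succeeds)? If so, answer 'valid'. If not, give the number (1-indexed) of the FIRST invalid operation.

Answer: 3

Derivation:
Step 1 (down 1): focus=S path=1 depth=1 children=['H'] left=['I'] right=[] parent=E
Step 2 (left): focus=I path=0 depth=1 children=['C', 'T'] left=[] right=['S'] parent=E
Step 3 (down 2): INVALID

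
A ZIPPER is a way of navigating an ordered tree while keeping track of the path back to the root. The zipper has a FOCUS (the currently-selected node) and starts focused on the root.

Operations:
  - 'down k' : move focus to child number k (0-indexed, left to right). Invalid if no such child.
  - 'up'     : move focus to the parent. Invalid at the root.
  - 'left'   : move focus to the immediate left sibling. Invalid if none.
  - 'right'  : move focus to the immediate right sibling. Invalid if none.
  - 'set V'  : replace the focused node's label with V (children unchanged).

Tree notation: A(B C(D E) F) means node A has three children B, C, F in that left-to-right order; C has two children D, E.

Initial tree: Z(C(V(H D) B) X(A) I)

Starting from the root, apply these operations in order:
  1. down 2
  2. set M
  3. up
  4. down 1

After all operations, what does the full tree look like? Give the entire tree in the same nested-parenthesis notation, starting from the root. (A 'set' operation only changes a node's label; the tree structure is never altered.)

Answer: Z(C(V(H D) B) X(A) M)

Derivation:
Step 1 (down 2): focus=I path=2 depth=1 children=[] left=['C', 'X'] right=[] parent=Z
Step 2 (set M): focus=M path=2 depth=1 children=[] left=['C', 'X'] right=[] parent=Z
Step 3 (up): focus=Z path=root depth=0 children=['C', 'X', 'M'] (at root)
Step 4 (down 1): focus=X path=1 depth=1 children=['A'] left=['C'] right=['M'] parent=Z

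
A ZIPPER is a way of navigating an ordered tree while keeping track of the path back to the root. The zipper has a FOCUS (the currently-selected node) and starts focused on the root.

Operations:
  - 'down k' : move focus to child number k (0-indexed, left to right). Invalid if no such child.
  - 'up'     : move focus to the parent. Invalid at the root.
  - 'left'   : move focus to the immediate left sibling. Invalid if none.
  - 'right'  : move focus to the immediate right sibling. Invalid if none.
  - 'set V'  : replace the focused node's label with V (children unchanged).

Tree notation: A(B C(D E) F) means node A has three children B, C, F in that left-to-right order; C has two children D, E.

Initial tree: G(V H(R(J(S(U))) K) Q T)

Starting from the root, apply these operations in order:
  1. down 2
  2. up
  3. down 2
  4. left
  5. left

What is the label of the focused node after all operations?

Step 1 (down 2): focus=Q path=2 depth=1 children=[] left=['V', 'H'] right=['T'] parent=G
Step 2 (up): focus=G path=root depth=0 children=['V', 'H', 'Q', 'T'] (at root)
Step 3 (down 2): focus=Q path=2 depth=1 children=[] left=['V', 'H'] right=['T'] parent=G
Step 4 (left): focus=H path=1 depth=1 children=['R', 'K'] left=['V'] right=['Q', 'T'] parent=G
Step 5 (left): focus=V path=0 depth=1 children=[] left=[] right=['H', 'Q', 'T'] parent=G

Answer: V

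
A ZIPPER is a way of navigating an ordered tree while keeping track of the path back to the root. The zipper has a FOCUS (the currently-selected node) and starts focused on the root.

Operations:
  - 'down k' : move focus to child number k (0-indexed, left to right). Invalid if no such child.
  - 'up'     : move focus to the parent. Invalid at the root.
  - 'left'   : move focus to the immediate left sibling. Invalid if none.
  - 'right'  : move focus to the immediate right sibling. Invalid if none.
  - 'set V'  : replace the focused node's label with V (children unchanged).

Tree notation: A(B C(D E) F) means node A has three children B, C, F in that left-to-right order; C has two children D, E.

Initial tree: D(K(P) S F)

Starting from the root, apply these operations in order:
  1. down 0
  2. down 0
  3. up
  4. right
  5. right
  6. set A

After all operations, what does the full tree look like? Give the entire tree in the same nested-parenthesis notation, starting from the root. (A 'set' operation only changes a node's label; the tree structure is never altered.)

Step 1 (down 0): focus=K path=0 depth=1 children=['P'] left=[] right=['S', 'F'] parent=D
Step 2 (down 0): focus=P path=0/0 depth=2 children=[] left=[] right=[] parent=K
Step 3 (up): focus=K path=0 depth=1 children=['P'] left=[] right=['S', 'F'] parent=D
Step 4 (right): focus=S path=1 depth=1 children=[] left=['K'] right=['F'] parent=D
Step 5 (right): focus=F path=2 depth=1 children=[] left=['K', 'S'] right=[] parent=D
Step 6 (set A): focus=A path=2 depth=1 children=[] left=['K', 'S'] right=[] parent=D

Answer: D(K(P) S A)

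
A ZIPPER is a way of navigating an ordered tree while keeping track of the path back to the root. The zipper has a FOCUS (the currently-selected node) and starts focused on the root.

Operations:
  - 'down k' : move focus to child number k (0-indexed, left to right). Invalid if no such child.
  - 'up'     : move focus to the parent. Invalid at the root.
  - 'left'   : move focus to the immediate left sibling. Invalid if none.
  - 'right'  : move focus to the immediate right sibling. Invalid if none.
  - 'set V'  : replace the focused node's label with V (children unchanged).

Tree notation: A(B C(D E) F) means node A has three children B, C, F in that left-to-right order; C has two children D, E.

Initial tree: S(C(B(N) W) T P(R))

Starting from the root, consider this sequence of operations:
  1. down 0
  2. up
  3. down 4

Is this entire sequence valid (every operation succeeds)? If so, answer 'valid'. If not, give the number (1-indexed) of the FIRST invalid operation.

Answer: 3

Derivation:
Step 1 (down 0): focus=C path=0 depth=1 children=['B', 'W'] left=[] right=['T', 'P'] parent=S
Step 2 (up): focus=S path=root depth=0 children=['C', 'T', 'P'] (at root)
Step 3 (down 4): INVALID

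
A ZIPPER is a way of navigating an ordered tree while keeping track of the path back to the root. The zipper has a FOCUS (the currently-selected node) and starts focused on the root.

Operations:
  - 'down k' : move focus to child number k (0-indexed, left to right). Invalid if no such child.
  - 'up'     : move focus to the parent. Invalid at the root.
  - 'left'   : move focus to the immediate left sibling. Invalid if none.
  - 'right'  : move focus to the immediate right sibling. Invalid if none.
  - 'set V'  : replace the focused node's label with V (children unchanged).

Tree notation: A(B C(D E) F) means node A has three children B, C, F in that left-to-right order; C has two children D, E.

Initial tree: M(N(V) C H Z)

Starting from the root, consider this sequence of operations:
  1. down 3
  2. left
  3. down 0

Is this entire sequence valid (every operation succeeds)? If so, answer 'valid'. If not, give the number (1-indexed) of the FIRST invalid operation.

Answer: 3

Derivation:
Step 1 (down 3): focus=Z path=3 depth=1 children=[] left=['N', 'C', 'H'] right=[] parent=M
Step 2 (left): focus=H path=2 depth=1 children=[] left=['N', 'C'] right=['Z'] parent=M
Step 3 (down 0): INVALID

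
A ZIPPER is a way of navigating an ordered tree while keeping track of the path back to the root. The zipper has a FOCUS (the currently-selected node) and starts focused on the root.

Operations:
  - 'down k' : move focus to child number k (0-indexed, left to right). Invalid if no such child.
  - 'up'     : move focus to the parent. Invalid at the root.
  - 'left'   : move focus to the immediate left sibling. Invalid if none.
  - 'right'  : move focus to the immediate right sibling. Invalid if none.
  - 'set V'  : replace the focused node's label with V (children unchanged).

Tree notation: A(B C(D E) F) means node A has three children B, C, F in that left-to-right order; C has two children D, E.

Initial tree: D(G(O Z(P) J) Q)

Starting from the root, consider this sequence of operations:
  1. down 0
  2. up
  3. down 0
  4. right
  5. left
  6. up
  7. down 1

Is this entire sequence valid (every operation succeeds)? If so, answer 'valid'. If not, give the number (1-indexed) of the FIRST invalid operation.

Step 1 (down 0): focus=G path=0 depth=1 children=['O', 'Z', 'J'] left=[] right=['Q'] parent=D
Step 2 (up): focus=D path=root depth=0 children=['G', 'Q'] (at root)
Step 3 (down 0): focus=G path=0 depth=1 children=['O', 'Z', 'J'] left=[] right=['Q'] parent=D
Step 4 (right): focus=Q path=1 depth=1 children=[] left=['G'] right=[] parent=D
Step 5 (left): focus=G path=0 depth=1 children=['O', 'Z', 'J'] left=[] right=['Q'] parent=D
Step 6 (up): focus=D path=root depth=0 children=['G', 'Q'] (at root)
Step 7 (down 1): focus=Q path=1 depth=1 children=[] left=['G'] right=[] parent=D

Answer: valid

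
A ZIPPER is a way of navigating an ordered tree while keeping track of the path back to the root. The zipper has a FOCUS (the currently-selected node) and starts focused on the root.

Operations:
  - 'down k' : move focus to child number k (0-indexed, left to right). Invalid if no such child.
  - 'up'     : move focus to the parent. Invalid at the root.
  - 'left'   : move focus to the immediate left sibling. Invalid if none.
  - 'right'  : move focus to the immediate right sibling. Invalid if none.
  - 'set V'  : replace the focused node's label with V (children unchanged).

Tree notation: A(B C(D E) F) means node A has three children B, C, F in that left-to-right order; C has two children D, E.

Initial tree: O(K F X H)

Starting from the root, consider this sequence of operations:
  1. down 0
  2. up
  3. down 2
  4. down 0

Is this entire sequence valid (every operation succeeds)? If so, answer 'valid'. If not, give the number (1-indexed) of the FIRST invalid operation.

Answer: 4

Derivation:
Step 1 (down 0): focus=K path=0 depth=1 children=[] left=[] right=['F', 'X', 'H'] parent=O
Step 2 (up): focus=O path=root depth=0 children=['K', 'F', 'X', 'H'] (at root)
Step 3 (down 2): focus=X path=2 depth=1 children=[] left=['K', 'F'] right=['H'] parent=O
Step 4 (down 0): INVALID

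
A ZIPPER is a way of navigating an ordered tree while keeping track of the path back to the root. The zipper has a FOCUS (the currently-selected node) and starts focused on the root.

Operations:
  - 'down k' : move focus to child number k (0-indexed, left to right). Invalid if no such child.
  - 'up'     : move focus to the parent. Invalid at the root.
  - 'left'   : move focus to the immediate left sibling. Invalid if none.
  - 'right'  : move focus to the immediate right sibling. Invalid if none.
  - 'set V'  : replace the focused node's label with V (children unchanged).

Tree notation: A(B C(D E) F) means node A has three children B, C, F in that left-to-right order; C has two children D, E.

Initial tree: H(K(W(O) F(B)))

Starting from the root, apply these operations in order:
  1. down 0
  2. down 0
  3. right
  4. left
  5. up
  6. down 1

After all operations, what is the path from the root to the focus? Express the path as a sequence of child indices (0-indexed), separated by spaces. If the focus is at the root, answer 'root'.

Step 1 (down 0): focus=K path=0 depth=1 children=['W', 'F'] left=[] right=[] parent=H
Step 2 (down 0): focus=W path=0/0 depth=2 children=['O'] left=[] right=['F'] parent=K
Step 3 (right): focus=F path=0/1 depth=2 children=['B'] left=['W'] right=[] parent=K
Step 4 (left): focus=W path=0/0 depth=2 children=['O'] left=[] right=['F'] parent=K
Step 5 (up): focus=K path=0 depth=1 children=['W', 'F'] left=[] right=[] parent=H
Step 6 (down 1): focus=F path=0/1 depth=2 children=['B'] left=['W'] right=[] parent=K

Answer: 0 1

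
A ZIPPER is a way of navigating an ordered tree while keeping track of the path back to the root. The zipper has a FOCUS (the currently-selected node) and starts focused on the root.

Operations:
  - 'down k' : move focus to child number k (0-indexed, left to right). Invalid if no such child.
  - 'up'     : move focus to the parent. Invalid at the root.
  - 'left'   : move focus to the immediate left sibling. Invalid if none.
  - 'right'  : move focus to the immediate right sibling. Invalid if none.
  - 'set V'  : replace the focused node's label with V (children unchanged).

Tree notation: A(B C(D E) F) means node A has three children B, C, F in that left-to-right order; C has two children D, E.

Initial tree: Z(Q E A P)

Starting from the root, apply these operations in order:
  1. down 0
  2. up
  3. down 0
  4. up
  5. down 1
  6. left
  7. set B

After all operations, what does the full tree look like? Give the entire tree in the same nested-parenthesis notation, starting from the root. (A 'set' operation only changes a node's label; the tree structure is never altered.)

Answer: Z(B E A P)

Derivation:
Step 1 (down 0): focus=Q path=0 depth=1 children=[] left=[] right=['E', 'A', 'P'] parent=Z
Step 2 (up): focus=Z path=root depth=0 children=['Q', 'E', 'A', 'P'] (at root)
Step 3 (down 0): focus=Q path=0 depth=1 children=[] left=[] right=['E', 'A', 'P'] parent=Z
Step 4 (up): focus=Z path=root depth=0 children=['Q', 'E', 'A', 'P'] (at root)
Step 5 (down 1): focus=E path=1 depth=1 children=[] left=['Q'] right=['A', 'P'] parent=Z
Step 6 (left): focus=Q path=0 depth=1 children=[] left=[] right=['E', 'A', 'P'] parent=Z
Step 7 (set B): focus=B path=0 depth=1 children=[] left=[] right=['E', 'A', 'P'] parent=Z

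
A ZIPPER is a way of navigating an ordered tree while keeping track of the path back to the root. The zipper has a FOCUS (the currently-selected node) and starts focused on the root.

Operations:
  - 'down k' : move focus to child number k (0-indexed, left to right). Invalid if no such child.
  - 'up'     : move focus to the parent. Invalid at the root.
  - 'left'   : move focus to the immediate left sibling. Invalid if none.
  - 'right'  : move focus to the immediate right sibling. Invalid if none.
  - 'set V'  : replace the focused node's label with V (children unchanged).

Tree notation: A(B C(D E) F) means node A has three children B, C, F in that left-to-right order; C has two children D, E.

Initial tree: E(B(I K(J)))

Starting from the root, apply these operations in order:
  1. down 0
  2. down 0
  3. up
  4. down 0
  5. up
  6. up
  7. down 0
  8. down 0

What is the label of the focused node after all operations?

Answer: I

Derivation:
Step 1 (down 0): focus=B path=0 depth=1 children=['I', 'K'] left=[] right=[] parent=E
Step 2 (down 0): focus=I path=0/0 depth=2 children=[] left=[] right=['K'] parent=B
Step 3 (up): focus=B path=0 depth=1 children=['I', 'K'] left=[] right=[] parent=E
Step 4 (down 0): focus=I path=0/0 depth=2 children=[] left=[] right=['K'] parent=B
Step 5 (up): focus=B path=0 depth=1 children=['I', 'K'] left=[] right=[] parent=E
Step 6 (up): focus=E path=root depth=0 children=['B'] (at root)
Step 7 (down 0): focus=B path=0 depth=1 children=['I', 'K'] left=[] right=[] parent=E
Step 8 (down 0): focus=I path=0/0 depth=2 children=[] left=[] right=['K'] parent=B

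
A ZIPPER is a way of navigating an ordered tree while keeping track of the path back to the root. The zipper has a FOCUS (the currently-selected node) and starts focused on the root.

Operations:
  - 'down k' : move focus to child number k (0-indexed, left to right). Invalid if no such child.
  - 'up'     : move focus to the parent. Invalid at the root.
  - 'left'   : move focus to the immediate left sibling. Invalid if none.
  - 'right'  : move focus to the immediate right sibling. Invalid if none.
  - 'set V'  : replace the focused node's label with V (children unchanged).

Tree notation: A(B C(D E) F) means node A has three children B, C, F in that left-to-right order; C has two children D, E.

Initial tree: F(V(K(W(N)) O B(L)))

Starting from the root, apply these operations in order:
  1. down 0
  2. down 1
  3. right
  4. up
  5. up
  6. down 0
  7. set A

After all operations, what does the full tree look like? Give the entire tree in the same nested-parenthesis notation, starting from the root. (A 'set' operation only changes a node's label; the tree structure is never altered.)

Step 1 (down 0): focus=V path=0 depth=1 children=['K', 'O', 'B'] left=[] right=[] parent=F
Step 2 (down 1): focus=O path=0/1 depth=2 children=[] left=['K'] right=['B'] parent=V
Step 3 (right): focus=B path=0/2 depth=2 children=['L'] left=['K', 'O'] right=[] parent=V
Step 4 (up): focus=V path=0 depth=1 children=['K', 'O', 'B'] left=[] right=[] parent=F
Step 5 (up): focus=F path=root depth=0 children=['V'] (at root)
Step 6 (down 0): focus=V path=0 depth=1 children=['K', 'O', 'B'] left=[] right=[] parent=F
Step 7 (set A): focus=A path=0 depth=1 children=['K', 'O', 'B'] left=[] right=[] parent=F

Answer: F(A(K(W(N)) O B(L)))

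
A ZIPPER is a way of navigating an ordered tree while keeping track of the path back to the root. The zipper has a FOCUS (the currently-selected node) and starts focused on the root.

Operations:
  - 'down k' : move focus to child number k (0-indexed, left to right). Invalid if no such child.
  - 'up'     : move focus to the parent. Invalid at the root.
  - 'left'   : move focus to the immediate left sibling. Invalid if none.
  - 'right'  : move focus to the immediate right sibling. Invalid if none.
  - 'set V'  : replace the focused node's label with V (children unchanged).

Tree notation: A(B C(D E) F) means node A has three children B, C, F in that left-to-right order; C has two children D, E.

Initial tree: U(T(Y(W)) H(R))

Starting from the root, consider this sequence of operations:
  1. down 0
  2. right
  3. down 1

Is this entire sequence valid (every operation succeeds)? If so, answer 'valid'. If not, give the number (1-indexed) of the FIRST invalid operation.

Answer: 3

Derivation:
Step 1 (down 0): focus=T path=0 depth=1 children=['Y'] left=[] right=['H'] parent=U
Step 2 (right): focus=H path=1 depth=1 children=['R'] left=['T'] right=[] parent=U
Step 3 (down 1): INVALID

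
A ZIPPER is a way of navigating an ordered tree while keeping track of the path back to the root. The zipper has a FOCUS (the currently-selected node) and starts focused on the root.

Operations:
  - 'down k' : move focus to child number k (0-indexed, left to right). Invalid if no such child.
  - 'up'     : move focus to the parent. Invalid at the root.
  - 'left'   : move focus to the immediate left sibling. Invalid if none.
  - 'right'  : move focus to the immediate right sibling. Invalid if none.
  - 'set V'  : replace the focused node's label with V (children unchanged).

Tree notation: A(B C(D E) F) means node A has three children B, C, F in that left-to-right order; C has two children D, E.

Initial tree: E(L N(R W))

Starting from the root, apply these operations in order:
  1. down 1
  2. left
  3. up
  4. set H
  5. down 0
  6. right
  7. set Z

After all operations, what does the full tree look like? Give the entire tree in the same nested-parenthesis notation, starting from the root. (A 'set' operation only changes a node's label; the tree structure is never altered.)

Step 1 (down 1): focus=N path=1 depth=1 children=['R', 'W'] left=['L'] right=[] parent=E
Step 2 (left): focus=L path=0 depth=1 children=[] left=[] right=['N'] parent=E
Step 3 (up): focus=E path=root depth=0 children=['L', 'N'] (at root)
Step 4 (set H): focus=H path=root depth=0 children=['L', 'N'] (at root)
Step 5 (down 0): focus=L path=0 depth=1 children=[] left=[] right=['N'] parent=H
Step 6 (right): focus=N path=1 depth=1 children=['R', 'W'] left=['L'] right=[] parent=H
Step 7 (set Z): focus=Z path=1 depth=1 children=['R', 'W'] left=['L'] right=[] parent=H

Answer: H(L Z(R W))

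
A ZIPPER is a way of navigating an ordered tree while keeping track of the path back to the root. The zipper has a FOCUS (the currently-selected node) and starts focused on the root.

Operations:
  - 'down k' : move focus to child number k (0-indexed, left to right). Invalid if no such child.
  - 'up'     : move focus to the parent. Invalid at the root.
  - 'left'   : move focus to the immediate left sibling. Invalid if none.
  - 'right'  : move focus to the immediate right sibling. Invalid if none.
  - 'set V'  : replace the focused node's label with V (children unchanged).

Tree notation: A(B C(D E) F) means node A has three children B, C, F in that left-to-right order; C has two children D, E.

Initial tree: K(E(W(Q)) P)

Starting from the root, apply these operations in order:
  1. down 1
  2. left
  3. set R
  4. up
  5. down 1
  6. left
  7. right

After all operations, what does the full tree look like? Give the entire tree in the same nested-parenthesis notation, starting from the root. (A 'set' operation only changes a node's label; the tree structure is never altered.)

Step 1 (down 1): focus=P path=1 depth=1 children=[] left=['E'] right=[] parent=K
Step 2 (left): focus=E path=0 depth=1 children=['W'] left=[] right=['P'] parent=K
Step 3 (set R): focus=R path=0 depth=1 children=['W'] left=[] right=['P'] parent=K
Step 4 (up): focus=K path=root depth=0 children=['R', 'P'] (at root)
Step 5 (down 1): focus=P path=1 depth=1 children=[] left=['R'] right=[] parent=K
Step 6 (left): focus=R path=0 depth=1 children=['W'] left=[] right=['P'] parent=K
Step 7 (right): focus=P path=1 depth=1 children=[] left=['R'] right=[] parent=K

Answer: K(R(W(Q)) P)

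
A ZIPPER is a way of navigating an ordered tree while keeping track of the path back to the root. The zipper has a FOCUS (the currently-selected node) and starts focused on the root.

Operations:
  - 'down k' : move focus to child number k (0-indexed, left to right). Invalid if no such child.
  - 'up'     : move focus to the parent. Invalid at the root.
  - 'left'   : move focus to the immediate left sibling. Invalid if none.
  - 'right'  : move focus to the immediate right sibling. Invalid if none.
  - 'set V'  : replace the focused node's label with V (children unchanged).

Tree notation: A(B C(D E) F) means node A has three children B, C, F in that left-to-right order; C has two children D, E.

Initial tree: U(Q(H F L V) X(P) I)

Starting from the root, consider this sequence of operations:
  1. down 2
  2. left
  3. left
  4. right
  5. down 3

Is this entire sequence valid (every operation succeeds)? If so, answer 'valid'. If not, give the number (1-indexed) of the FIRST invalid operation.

Answer: 5

Derivation:
Step 1 (down 2): focus=I path=2 depth=1 children=[] left=['Q', 'X'] right=[] parent=U
Step 2 (left): focus=X path=1 depth=1 children=['P'] left=['Q'] right=['I'] parent=U
Step 3 (left): focus=Q path=0 depth=1 children=['H', 'F', 'L', 'V'] left=[] right=['X', 'I'] parent=U
Step 4 (right): focus=X path=1 depth=1 children=['P'] left=['Q'] right=['I'] parent=U
Step 5 (down 3): INVALID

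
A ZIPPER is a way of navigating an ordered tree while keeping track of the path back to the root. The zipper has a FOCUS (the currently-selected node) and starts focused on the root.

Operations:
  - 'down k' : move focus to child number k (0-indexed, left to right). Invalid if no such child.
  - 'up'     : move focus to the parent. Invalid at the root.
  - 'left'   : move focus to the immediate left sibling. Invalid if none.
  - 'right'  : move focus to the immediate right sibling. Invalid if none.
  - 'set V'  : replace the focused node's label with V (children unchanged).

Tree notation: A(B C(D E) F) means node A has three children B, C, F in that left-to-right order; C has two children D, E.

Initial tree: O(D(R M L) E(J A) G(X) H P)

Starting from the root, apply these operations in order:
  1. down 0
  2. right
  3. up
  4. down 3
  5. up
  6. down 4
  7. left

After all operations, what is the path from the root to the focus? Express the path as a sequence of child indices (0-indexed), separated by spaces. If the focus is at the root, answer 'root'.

Answer: 3

Derivation:
Step 1 (down 0): focus=D path=0 depth=1 children=['R', 'M', 'L'] left=[] right=['E', 'G', 'H', 'P'] parent=O
Step 2 (right): focus=E path=1 depth=1 children=['J', 'A'] left=['D'] right=['G', 'H', 'P'] parent=O
Step 3 (up): focus=O path=root depth=0 children=['D', 'E', 'G', 'H', 'P'] (at root)
Step 4 (down 3): focus=H path=3 depth=1 children=[] left=['D', 'E', 'G'] right=['P'] parent=O
Step 5 (up): focus=O path=root depth=0 children=['D', 'E', 'G', 'H', 'P'] (at root)
Step 6 (down 4): focus=P path=4 depth=1 children=[] left=['D', 'E', 'G', 'H'] right=[] parent=O
Step 7 (left): focus=H path=3 depth=1 children=[] left=['D', 'E', 'G'] right=['P'] parent=O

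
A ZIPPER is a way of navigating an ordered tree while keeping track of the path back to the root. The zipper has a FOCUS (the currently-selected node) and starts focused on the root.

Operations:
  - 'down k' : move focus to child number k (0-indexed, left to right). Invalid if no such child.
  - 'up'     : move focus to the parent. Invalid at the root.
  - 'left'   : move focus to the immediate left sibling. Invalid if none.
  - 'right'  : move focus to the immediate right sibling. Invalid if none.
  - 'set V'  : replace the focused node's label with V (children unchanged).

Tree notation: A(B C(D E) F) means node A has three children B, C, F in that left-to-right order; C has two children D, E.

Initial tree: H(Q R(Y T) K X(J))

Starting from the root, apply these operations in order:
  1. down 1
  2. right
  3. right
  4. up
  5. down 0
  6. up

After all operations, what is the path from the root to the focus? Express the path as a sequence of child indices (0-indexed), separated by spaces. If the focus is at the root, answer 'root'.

Answer: root

Derivation:
Step 1 (down 1): focus=R path=1 depth=1 children=['Y', 'T'] left=['Q'] right=['K', 'X'] parent=H
Step 2 (right): focus=K path=2 depth=1 children=[] left=['Q', 'R'] right=['X'] parent=H
Step 3 (right): focus=X path=3 depth=1 children=['J'] left=['Q', 'R', 'K'] right=[] parent=H
Step 4 (up): focus=H path=root depth=0 children=['Q', 'R', 'K', 'X'] (at root)
Step 5 (down 0): focus=Q path=0 depth=1 children=[] left=[] right=['R', 'K', 'X'] parent=H
Step 6 (up): focus=H path=root depth=0 children=['Q', 'R', 'K', 'X'] (at root)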